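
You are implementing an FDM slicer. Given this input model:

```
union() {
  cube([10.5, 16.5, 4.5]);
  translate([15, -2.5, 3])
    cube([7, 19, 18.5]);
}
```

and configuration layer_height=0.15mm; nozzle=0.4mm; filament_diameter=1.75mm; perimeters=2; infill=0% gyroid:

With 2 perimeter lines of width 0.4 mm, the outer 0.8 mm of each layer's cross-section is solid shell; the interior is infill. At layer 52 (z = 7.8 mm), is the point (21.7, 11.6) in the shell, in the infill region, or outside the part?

At z = 7.8 mm: the cube is not intersected at this z (z outside [0, 4.5]); the cube at (15, -2.5) is present — its section is the full 7×19 rectangle; Combining (union): only the 7×19 cube at (15, -2.5) is present, so the union is just that shape — 1 connected region. Overall, the cross-section is a single solid region. The nearest boundary edge runs (22.00, -2.50)→(22.00, 16.50); distance from the point to it = 0.30 mm. The point is inside the cross-section, 0.30 mm from the nearest boundary — within the 0.8 mm shell band (2 × 0.4).

shell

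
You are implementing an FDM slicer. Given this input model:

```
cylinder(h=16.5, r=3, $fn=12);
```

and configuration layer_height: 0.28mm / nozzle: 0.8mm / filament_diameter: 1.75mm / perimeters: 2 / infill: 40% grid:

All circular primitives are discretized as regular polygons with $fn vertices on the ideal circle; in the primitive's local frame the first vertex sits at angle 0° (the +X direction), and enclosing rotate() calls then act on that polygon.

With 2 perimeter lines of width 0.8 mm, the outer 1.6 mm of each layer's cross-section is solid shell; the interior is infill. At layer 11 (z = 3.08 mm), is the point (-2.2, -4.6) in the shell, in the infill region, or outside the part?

outside

At z = 3.08 mm: the r=3 cylinder gives a regular 12-gon of circumradius 3 (constant along its height). Overall, the cross-section is a single solid region. The nearest boundary edge runs (-2.60, -1.50)→(-1.50, -2.60); distance from the point to it = 2.12 mm. The point is not inside any of the regions above, so it lies outside the cross-section (2.12 mm from the nearest boundary).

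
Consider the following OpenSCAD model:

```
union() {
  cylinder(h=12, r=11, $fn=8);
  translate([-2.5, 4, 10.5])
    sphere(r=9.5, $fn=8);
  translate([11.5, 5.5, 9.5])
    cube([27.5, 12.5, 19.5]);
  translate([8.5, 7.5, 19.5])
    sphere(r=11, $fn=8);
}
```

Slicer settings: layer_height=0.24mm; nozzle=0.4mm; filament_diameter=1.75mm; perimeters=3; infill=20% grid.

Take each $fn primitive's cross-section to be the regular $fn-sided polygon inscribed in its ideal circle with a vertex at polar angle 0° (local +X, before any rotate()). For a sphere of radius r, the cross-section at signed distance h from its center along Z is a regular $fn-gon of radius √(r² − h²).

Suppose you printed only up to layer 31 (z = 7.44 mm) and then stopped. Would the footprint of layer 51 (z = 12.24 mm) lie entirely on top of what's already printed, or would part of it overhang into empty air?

Compare the two slices. At z = 7.44: the cylinder: section is a regular 8-gon, circumradius r=11 (area = (8/2)·11.000²·sin(360°/8) = 342.24 mm²); the r=9.5 sphere at (-2.5, 4) contributes a regular 8-gon of circumradius √(9.5²−3.06²) = 8.994 (area = (8/2)·8.994²·sin(360°/8) = 228.78 mm²); the cube at (11.5, 5.5) does not reach this height (z outside [9.5, 29]); the sphere at (8.5, 7.5) does not reach this height (|z−center|=12.060 > r=11); Merging all regions: the regions partially overlap — summed areas 571.02 mm² minus the doubly-counted overlap 188.55 mm² gives 382.47 mm² — area = 382.47 mm². At z = 12.24: the cylinder is absent (z outside [0, 12]); the r=9.5 sphere at (-2.5, 4) contributes a regular 8-gon of circumradius √(9.5²−1.74²) = 9.339 (area = (8/2)·9.339²·sin(360°/8) = 246.70 mm²); the cube at (11.5, 5.5) is present — its section is the full 27.5×12.5 rectangle (area 343.75 mm²); the r=11 sphere at (8.5, 7.5) contributes a regular 8-gon of circumradius √(11²−7.26²) = 8.264 (area = (8/2)·8.264²·sin(360°/8) = 193.16 mm²); Merging all regions: the regions partially overlap — summed areas 783.61 mm² minus the doubly-counted overlap 77.91 mm² gives 705.70 mm² — area = 705.70 mm². Checking containment: at z = 12.24 the cross-section extends beyond the z = 7.44 cross-section by about 438.54 mm².

part overhangs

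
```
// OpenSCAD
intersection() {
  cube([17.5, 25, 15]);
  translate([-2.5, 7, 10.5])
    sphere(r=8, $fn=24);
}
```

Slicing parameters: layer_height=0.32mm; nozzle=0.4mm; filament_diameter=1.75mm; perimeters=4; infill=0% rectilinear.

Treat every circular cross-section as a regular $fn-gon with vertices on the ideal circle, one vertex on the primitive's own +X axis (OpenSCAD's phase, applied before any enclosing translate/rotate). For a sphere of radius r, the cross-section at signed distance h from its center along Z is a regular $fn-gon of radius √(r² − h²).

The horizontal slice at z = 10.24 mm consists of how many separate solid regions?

1

At z = 10.24 mm: the cube (footprint 17.5×25) is included at this height; the r=8 sphere at (-2.5, 7) contributes a regular 24-gon of circumradius √(8²−0.26²) = 7.996; Keeping only the common overlap: the r=8 sphere at (-2.5, 7) partially overlaps the 17.5×25 cube; clipping to the common part keeps 59.82 mm² — 1 connected region. The result has 1 disconnected region.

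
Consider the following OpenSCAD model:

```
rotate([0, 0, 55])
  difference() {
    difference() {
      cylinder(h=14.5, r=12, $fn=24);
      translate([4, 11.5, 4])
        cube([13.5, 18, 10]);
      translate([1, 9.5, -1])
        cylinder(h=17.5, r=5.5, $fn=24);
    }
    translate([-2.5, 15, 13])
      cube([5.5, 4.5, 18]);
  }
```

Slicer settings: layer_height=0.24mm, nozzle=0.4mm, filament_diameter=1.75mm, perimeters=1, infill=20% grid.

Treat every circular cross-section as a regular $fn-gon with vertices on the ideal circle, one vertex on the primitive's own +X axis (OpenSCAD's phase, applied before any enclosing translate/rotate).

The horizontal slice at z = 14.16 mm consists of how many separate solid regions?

At z = 14.16 mm: the r=12 cylinder gives a regular 24-gon of circumradius 12 (constant along its height); the cube at (4, 11.5) is absent (z outside [4, 14]); the r=5.5 cylinder at (1, 9.5) contributes a regular 24-gon of circumradius 5.5; Taking the first minus the rest: starting from the r=12 cylinder, the r=5.5 cylinder at (1, 9.5) partially overlaps it — only the 68.23 mm² overlap (of its 93.95 mm²) is removed, clipping the outline — 1 connected region; the 5.5×4.5 cube at (-2.5, 15) contributes its full rectangle; Taking the first minus the rest: starting from that combined region, the 5.5×4.5 cube at (-2.5, 15) misses the remaining region (no effect) — 1 connected region; (whole slice rotated 55° about Z — lengths, areas and connectivity unchanged). The result has 1 disconnected region.

1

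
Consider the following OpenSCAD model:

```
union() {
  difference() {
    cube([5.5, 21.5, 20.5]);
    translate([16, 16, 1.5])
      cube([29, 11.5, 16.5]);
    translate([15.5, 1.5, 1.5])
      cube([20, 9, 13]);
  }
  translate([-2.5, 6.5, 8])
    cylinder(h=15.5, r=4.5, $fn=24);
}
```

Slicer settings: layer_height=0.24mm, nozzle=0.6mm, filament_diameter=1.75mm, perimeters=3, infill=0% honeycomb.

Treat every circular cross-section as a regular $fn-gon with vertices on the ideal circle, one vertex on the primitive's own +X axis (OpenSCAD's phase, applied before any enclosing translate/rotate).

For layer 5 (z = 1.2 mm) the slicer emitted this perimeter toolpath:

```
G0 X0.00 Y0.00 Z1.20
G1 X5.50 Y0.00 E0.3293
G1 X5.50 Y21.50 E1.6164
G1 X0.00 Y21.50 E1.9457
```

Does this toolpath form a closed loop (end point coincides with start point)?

Start point (G0): (0.00, 0.00). End point (last G1): the path does not return to the start — open.

no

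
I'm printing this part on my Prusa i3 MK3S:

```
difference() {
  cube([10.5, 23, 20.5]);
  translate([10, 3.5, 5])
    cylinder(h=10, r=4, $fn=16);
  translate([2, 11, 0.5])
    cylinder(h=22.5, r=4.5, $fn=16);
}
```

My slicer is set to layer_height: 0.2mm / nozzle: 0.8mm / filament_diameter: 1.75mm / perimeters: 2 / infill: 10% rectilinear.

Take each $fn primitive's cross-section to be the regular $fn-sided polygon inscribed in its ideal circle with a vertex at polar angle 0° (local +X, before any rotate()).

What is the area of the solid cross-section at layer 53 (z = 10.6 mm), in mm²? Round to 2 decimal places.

165.68 mm²

At z = 10.6 mm: the cube is present — its section is the full 10.5×23 rectangle (area 241.50 mm²); the r=4 cylinder at (10, 3.5) contributes a regular 16-gon of circumradius 4 (area = (16/2)·4.000²·sin(360°/16) = 48.98 mm²); the r=4.5 cylinder at (2, 11) gives a regular 16-gon of circumradius 4.5 (constant along its height) (area = (16/2)·4.500²·sin(360°/16) = 61.99 mm²); After the difference (first − rest): starting from the 10.5×23 cube (241.50 mm²), the r=4 cylinder at (10, 3.5) partially overlaps it — only the 27.66 mm² overlap (of its 48.98 mm²) is removed, clipping the outline; the r=4.5 cylinder at (2, 11) partially overlaps it — only the 48.17 mm² overlap (of its 61.99 mm²) is removed, clipping the outline — area = 165.68 mm². Overall, the cross-section is a single solid region. Net area = 165.68 mm².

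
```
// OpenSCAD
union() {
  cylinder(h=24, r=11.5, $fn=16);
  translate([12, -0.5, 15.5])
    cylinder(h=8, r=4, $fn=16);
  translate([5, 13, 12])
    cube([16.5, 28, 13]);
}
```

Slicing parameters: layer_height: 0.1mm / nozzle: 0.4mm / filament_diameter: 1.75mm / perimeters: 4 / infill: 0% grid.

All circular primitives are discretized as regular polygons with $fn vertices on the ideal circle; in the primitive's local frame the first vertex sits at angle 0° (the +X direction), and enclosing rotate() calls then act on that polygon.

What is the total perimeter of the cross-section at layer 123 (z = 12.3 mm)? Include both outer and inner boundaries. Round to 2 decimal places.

160.79 mm

At z = 12.3 mm: the cylinder: section is a regular 16-gon, circumradius r=11.5 (perimeter = 2·16·11.500·sin(180°/16) = 71.79 mm); the cylinder at (12, -0.5) does not reach this height (z outside [15.5, 23.5]); the 16.5×28 cube at (5, 13) contributes its full rectangle (perimeter 89.00 mm); Taking the union: the 2 present regions are separate (no shared area or edge), so areas and boundary lengths simply add and each stays a separate island — boundary = 160.79 mm. Overall, the cross-section has 2 separate islands. Total boundary length (outer) = 160.79 mm.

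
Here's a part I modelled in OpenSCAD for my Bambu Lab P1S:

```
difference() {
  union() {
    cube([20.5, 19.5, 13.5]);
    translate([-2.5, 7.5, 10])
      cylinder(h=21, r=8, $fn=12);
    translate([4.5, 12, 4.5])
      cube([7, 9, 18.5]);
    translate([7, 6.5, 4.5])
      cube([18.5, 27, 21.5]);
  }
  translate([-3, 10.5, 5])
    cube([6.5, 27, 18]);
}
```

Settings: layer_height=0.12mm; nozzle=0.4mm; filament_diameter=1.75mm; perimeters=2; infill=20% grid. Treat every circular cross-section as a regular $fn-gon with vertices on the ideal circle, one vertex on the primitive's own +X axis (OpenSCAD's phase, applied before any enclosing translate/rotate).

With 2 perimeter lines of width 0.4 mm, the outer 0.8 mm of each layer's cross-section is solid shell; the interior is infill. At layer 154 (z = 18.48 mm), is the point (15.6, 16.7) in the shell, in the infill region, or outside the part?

infill

At z = 18.48 mm: the cube does not reach this height (z outside [0, 13.5]); the r=8 cylinder at (-2.5, 7.5) gives a regular 12-gon of circumradius 8 (constant along its height); the cube at (4.5, 12) (footprint 7×9) is included at this height; the cube at (7, 6.5) (footprint 18.5×27) is included at this height; Combining (union): the regions partially overlap (shared area 40.50 mm²), so overlapping operands fuse into one piece — 2 connected regions; the 6.5×27 cube at (-3, 10.5) contributes its full rectangle; After the difference (first − rest): starting from the result so far, the 6.5×27 cube at (-3, 10.5) partially overlaps it — only the 26.18 mm² overlap (of its 175.50 mm²) is removed, clipping the outline — 2 connected regions. Overall, the cross-section has 2 separate islands. The nearest boundary edge runs (4.50, 21.00)→(7.00, 21.00); distance from the point to it = 9.62 mm. (Shell/infill is judged within the island containing the point — the largest one.) The point is inside the cross-section and 9.62 mm from the nearest boundary — more than the 0.8 mm shell width (2 × 0.4), so it's in the infill interior.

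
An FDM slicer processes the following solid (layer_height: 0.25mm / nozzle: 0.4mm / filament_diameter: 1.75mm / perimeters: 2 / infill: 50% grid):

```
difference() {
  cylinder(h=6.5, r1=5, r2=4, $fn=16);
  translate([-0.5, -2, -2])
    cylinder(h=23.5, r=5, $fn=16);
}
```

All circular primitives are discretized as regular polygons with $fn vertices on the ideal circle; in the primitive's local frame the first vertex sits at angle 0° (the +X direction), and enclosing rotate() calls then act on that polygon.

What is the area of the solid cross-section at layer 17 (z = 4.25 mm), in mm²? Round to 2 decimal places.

At z = 4.25 mm: the cone (r1=5→r2=4) has section circumradius 4.346 here — a regular 16-gon (area = (16/2)·4.346²·sin(360°/16) = 57.83 mm²); the r=5 cylinder at (-0.5, -2) gives a regular 16-gon of circumradius 5 (constant along its height) (area = (16/2)·5.000²·sin(360°/16) = 76.54 mm²); After the difference (first − rest): starting from the cone (57.83 mm²), the r=5 cylinder at (-0.5, -2) partially overlaps it — only the 47.36 mm² overlap (of its 76.54 mm²) is removed, clipping the outline — area = 10.47 mm². Overall, the cross-section is a single solid region. Net area = 10.47 mm².

10.47 mm²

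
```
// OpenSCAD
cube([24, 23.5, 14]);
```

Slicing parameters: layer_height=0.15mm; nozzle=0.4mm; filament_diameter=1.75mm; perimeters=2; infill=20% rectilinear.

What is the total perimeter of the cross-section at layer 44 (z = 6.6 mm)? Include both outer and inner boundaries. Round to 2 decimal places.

95.00 mm

At z = 6.6 mm: the cube is present — its section is the full 24×23.5 rectangle (perimeter 95.00 mm). Overall, the cross-section is a single solid region. Total boundary length (outer) = 95.00 mm.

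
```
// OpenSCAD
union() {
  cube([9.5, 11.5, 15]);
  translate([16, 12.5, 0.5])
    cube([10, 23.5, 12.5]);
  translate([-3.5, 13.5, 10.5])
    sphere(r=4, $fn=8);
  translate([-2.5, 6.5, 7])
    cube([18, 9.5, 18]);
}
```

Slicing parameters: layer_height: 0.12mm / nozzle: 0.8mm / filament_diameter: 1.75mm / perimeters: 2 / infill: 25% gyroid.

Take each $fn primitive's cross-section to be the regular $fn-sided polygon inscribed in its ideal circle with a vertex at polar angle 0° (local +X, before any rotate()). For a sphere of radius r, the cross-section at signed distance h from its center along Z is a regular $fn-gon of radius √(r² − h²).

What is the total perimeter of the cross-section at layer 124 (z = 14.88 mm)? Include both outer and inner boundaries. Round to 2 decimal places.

68.00 mm

At z = 14.88 mm: the cube is present — its section is the full 9.5×11.5 rectangle (perimeter 42.00 mm); the cube at (16, 12.5) is absent (z outside [0.5, 13]); the sphere at (-3.5, 13.5) is absent (|z−center|=4.380 > r=4); the cube at (-2.5, 6.5) is present — its section is the full 18×9.5 rectangle (perimeter 55.00 mm); Taking the union: the regions partially overlap (shared area 47.50 mm²), so the edge portions inside another operand are dropped and the merged outline is re-measured after clipping — boundary = 68.00 mm. Overall, the cross-section is a single solid region. Total boundary length (outer) = 68.00 mm.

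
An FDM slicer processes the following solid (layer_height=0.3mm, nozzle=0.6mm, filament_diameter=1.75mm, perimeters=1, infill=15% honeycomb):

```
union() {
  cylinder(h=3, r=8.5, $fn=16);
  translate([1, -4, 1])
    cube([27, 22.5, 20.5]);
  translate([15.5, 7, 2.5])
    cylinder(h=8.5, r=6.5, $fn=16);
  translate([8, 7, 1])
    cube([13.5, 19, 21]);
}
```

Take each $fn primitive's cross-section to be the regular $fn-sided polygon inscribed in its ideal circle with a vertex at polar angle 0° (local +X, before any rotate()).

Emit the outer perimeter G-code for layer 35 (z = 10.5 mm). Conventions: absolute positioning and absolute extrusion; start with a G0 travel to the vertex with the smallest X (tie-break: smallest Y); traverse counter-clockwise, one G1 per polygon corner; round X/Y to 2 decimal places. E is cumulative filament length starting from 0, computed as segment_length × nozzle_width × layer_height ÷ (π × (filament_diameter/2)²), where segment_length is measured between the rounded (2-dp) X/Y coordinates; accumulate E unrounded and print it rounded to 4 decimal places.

G0 X1.00 Y-4.00 Z10.50
G1 X28.00 Y-4.00 E2.0206
G1 X28.00 Y18.50 E3.7043
G1 X21.50 Y18.50 E4.1908
G1 X21.50 Y26.00 E4.7520
G1 X8.00 Y26.00 E5.7623
G1 X8.00 Y18.50 E6.3236
G1 X1.00 Y18.50 E6.8474
G1 X1.00 Y-4.00 E8.5312

At z = 10.5 mm: the cylinder is not intersected at this z (z outside [0, 3]); the cube at (1, -4) is present — its section is the full 27×22.5 rectangle; the cylinder at (15.5, 7): section is a regular 16-gon, circumradius r=6.5; the cube at (8, 7) is present — its section is the full 13.5×19 rectangle; Combining (union): the regions partially overlap (shared area 284.60 mm²), so overlapping operands fuse into one piece — 1 connected region. The outline is a single polygon with 8 vertices. Extrusion per mm of travel: 0.6 × 0.3 / (π × 0.875²) = 0.074835. Accumulating E over each segment gives final E = 8.5312.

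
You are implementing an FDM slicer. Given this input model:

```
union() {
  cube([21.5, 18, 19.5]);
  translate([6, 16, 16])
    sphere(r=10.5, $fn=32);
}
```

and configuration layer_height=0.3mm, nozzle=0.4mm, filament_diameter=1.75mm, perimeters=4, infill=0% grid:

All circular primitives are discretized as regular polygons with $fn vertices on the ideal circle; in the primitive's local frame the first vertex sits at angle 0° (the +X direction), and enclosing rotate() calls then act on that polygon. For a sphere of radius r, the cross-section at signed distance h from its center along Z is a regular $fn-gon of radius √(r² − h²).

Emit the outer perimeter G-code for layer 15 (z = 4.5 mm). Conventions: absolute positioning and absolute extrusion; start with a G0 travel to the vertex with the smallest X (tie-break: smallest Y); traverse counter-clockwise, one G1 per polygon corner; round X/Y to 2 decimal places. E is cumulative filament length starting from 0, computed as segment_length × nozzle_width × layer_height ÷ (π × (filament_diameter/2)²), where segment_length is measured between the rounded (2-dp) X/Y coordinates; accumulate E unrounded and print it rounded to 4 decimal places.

At z = 4.5 mm: the cube (footprint 21.5×18) is included at this height; the sphere at (6, 16) is absent (|z−center|=11.500 > r=10.5); Merging all regions: only the 21.5×18 cube is present, so the union is just that shape — 1 connected region. The outline is a single polygon with 4 vertices. Extrusion per mm of travel: 0.4 × 0.3 / (π × 0.875²) = 0.049890. Accumulating E over each segment gives final E = 3.9413.

G0 X0.00 Y0.00 Z4.50
G1 X21.50 Y0.00 E1.0726
G1 X21.50 Y18.00 E1.9707
G1 X0.00 Y18.00 E3.0433
G1 X0.00 Y0.00 E3.9413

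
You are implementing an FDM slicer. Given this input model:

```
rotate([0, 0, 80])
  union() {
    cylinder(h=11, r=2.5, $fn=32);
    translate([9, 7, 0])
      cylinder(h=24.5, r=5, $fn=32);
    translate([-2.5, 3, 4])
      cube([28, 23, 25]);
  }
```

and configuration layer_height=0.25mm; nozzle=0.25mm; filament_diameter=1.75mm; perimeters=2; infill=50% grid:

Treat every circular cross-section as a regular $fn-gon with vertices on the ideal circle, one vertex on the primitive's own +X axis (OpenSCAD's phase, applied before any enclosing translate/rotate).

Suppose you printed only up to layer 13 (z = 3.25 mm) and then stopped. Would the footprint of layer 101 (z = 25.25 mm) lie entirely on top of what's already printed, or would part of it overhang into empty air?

part overhangs

Compare the two slices. At z = 3.25: the r=2.5 cylinder gives a regular 32-gon of circumradius 2.5 (constant along its height) (area = (32/2)·2.500²·sin(360°/32) = 19.51 mm²); the r=5 cylinder at (9, 7) gives a regular 32-gon of circumradius 5 (constant along its height) (area = (32/2)·5.000²·sin(360°/32) = 78.04 mm²); the cube at (-2.5, 3) is not intersected at this z (z outside [4, 29]); Merging all regions: the 2 present regions are separate (no shared area or edge), so areas and boundary lengths simply add and each stays a separate island — area = 97.55 mm²; (rotated 80° about Z; rotation is an isometry so areas/perimeters/island counts are preserved). At z = 25.25: the cylinder is absent (z outside [0, 11]); the cylinder at (9, 7) is not intersected at this z (z outside [0, 24.5]); the 28×23 cube at (-2.5, 3) contributes its full rectangle (area 644.00 mm²); Taking the union: only the 28×23 cube at (-2.5, 3) is present, so the union is just that shape — area = 644.00 mm²; (rotated 80° about Z; rotation is an isometry so areas/perimeters/island counts are preserved). Checking containment: at z = 25.25 the cross-section extends beyond the z = 3.25 cross-section by about 569.95 mm².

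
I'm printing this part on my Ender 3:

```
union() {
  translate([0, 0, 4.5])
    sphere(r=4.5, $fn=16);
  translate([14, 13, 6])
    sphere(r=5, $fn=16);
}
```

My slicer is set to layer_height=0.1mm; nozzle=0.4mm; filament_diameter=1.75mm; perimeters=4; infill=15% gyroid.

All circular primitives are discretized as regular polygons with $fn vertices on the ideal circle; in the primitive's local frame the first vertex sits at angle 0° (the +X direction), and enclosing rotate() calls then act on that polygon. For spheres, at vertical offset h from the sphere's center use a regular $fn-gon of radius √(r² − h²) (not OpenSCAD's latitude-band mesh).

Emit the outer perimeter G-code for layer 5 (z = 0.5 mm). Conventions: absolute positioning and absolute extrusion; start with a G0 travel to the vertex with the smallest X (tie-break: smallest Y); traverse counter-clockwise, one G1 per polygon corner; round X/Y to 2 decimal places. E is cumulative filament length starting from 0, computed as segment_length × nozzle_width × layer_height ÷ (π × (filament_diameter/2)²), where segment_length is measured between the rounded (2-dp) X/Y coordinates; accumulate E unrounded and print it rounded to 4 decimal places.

At z = 0.5 mm: the r=4.5 sphere contributes a regular 16-gon of circumradius √(4.5²−4²) = 2.062; the sphere at (14, 13) is not intersected at this z (|z−center|=5.500 > r=5); Taking the union: only the r=4.5 sphere is present, so the union is just that shape — 1 connected region. The outline is a single polygon with 16 vertices. Extrusion per mm of travel: 0.4 × 0.1 / (π × 0.875²) = 0.016630. Accumulating E over each segment gives final E = 0.2139.

G0 X-2.06 Y0.00 Z0.50
G1 X-1.90 Y-0.79 E0.0134
G1 X-1.46 Y-1.46 E0.0267
G1 X-0.79 Y-1.90 E0.0401
G1 X0.00 Y-2.06 E0.0535
G1 X0.79 Y-1.90 E0.0669
G1 X1.46 Y-1.46 E0.0802
G1 X1.90 Y-0.79 E0.0935
G1 X2.06 Y0.00 E0.1069
G1 X1.90 Y0.79 E0.1203
G1 X1.46 Y1.46 E0.1337
G1 X0.79 Y1.90 E0.1470
G1 X0.00 Y2.06 E0.1604
G1 X-0.79 Y1.90 E0.1738
G1 X-1.46 Y1.46 E0.1871
G1 X-1.90 Y0.79 E0.2005
G1 X-2.06 Y0.00 E0.2139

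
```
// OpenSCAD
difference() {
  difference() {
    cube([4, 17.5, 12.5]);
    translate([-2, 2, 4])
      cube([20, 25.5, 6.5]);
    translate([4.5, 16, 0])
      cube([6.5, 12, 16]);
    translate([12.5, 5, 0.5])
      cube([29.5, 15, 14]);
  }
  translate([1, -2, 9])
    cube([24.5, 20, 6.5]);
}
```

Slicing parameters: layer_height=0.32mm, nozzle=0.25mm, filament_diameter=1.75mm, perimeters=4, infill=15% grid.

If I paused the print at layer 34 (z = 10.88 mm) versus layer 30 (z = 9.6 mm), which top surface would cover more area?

layer 34 (z = 10.88 mm)

Layer 34 (z = 10.88): the cube (footprint 4×17.5) is included at this height (area 70.00 mm²); the cube at (-2, 2) is not intersected at this z (z outside [4, 10.5]); the 6.5×12 cube at (4.5, 16) contributes its full rectangle (area 78.00 mm²); the cube at (12.5, 5) (footprint 29.5×15) is included at this height (area 442.50 mm²); Subtracting the remaining from the first: starting from the 4×17.5 cube (70.00 mm²), the 6.5×12 cube at (4.5, 16) misses the remaining region (no effect); the 29.5×15 cube at (12.5, 5) misses the remaining region (no effect) — area = 70.00 mm²; the cube at (1, -2) (footprint 24.5×20) is included at this height (area 490.00 mm²); Taking the first minus the rest: starting from that combined region (70.00 mm²), the 24.5×20 cube at (1, -2) partially overlaps it — only the 52.50 mm² overlap (of its 490.00 mm²) is removed, clipping the outline — area = 17.50 mm². So its area = 17.50 mm². Layer 30 (z = 9.6): the cube is present — its section is the full 4×17.5 rectangle (area 70.00 mm²); the 20×25.5 cube at (-2, 2) contributes its full rectangle (area 510.00 mm²); the cube at (4.5, 16) (footprint 6.5×12) is included at this height (area 78.00 mm²); the 29.5×15 cube at (12.5, 5) contributes its full rectangle (area 442.50 mm²); Subtracting the remaining from the first: starting from the 4×17.5 cube (70.00 mm²), the 20×25.5 cube at (-2, 2) partially overlaps it — only the 62.00 mm² overlap (of its 510.00 mm²) is removed, clipping the outline; the 6.5×12 cube at (4.5, 16) misses the remaining region (no effect); the 29.5×15 cube at (12.5, 5) misses the remaining region (no effect) — area = 8.00 mm²; the 24.5×20 cube at (1, -2) contributes its full rectangle (area 490.00 mm²); Subtracting the remaining from the first: starting from the result so far (8.00 mm²), the 24.5×20 cube at (1, -2) partially overlaps it — only the 6.00 mm² overlap (of its 490.00 mm²) is removed, clipping the outline — area = 2.00 mm². So its area = 2.00 mm². Layer 34 is larger (17.50 vs 2.00 mm²).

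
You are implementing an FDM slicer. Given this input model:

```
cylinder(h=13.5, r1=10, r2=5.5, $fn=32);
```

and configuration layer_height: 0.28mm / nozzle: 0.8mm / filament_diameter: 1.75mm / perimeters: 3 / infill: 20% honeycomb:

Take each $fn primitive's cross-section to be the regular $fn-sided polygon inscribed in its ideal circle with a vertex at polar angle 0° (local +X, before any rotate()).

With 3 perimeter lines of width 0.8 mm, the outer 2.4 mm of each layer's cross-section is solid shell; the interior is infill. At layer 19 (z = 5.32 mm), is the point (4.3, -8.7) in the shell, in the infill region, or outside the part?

outside

At z = 5.32 mm: the cone: at t=0.394 of its height the radius interpolates to r₁+(r₂−r₁)t = 8.227, giving a regular 32-gon of that circumradius. Overall, the cross-section is a single solid region. The nearest boundary edge runs (3.15, -7.60)→(4.57, -6.84); distance from the point to it = 1.51 mm. The point is not inside any of the regions above, so it lies outside the cross-section (1.51 mm from the nearest boundary).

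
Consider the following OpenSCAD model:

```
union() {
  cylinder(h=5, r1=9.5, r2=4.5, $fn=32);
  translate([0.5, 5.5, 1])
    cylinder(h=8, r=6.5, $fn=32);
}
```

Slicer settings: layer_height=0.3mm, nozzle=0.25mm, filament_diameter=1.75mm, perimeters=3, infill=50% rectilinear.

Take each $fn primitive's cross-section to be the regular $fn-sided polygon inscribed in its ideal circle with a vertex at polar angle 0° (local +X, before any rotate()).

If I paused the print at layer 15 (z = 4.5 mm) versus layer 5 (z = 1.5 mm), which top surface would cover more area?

layer 5 (z = 1.5 mm)

Layer 15 (z = 4.5): the cone contributes a regular 32-gon of circumradius 5.000 (interpolated between r1=9.5 and r2=4.5 at t=0.900) (area = (32/2)·5.000²·sin(360°/32) = 78.04 mm²); the r=6.5 cylinder at (0.5, 5.5) gives a regular 32-gon of circumradius 6.5 (constant along its height) (area = (32/2)·6.500²·sin(360°/32) = 131.88 mm²); Merging all regions: the regions partially overlap — summed areas 209.92 mm² minus the doubly-counted overlap 41.59 mm² gives 168.33 mm² — area = 168.33 mm². So its area = 168.33 mm². Layer 5 (z = 1.5): the cone contributes a regular 32-gon of circumradius 8.000 (interpolated between r1=9.5 and r2=4.5 at t=0.300) (area = (32/2)·8.000²·sin(360°/32) = 199.77 mm²); the r=6.5 cylinder at (0.5, 5.5) gives a regular 32-gon of circumradius 6.5 (constant along its height) (area = (32/2)·6.500²·sin(360°/32) = 131.88 mm²); Combining (union): the regions partially overlap — summed areas 331.65 mm² minus the doubly-counted overlap 84.84 mm² gives 246.81 mm² — area = 246.81 mm². So its area = 246.81 mm². Layer 5 is larger (246.81 vs 168.33 mm²).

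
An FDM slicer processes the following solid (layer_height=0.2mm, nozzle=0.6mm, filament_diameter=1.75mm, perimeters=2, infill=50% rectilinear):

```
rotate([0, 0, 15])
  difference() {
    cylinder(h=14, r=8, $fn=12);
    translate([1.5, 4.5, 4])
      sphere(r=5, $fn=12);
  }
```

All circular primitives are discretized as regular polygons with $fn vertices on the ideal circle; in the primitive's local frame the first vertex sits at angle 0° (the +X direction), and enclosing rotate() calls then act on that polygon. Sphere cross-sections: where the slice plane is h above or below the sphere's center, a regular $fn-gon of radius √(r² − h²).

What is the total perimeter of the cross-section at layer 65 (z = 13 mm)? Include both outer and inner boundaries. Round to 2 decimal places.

At z = 13 mm: the cylinder: section is a regular 12-gon, circumradius r=8 (perimeter = 2·12·8.000·sin(180°/12) = 49.69 mm); the sphere at (1.5, 4.5) does not reach this height (|z−center|=9.000 > r=5); Subtracting the remaining from the first: none of the subtracted shapes is present at this height, so the r=8 cylinder is unchanged — boundary = 49.69 mm; (rotated 15° about Z; rotation is an isometry so areas/perimeters/island counts are preserved). Overall, the cross-section is a single solid region. Total boundary length (outer) = 49.69 mm.

49.69 mm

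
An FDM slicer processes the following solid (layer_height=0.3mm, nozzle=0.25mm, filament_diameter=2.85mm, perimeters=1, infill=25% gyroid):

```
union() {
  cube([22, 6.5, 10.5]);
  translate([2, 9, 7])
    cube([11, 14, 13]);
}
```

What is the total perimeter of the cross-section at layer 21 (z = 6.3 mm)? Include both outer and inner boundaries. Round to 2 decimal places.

57.00 mm

At z = 6.3 mm: the cube is present — its section is the full 22×6.5 rectangle (perimeter 57.00 mm); the cube at (2, 9) is absent (z outside [7, 20]); Merging all regions: only the 22×6.5 cube is present, so the union is just that shape — boundary = 57.00 mm. Overall, the cross-section is a single solid region. Total boundary length (outer) = 57.00 mm.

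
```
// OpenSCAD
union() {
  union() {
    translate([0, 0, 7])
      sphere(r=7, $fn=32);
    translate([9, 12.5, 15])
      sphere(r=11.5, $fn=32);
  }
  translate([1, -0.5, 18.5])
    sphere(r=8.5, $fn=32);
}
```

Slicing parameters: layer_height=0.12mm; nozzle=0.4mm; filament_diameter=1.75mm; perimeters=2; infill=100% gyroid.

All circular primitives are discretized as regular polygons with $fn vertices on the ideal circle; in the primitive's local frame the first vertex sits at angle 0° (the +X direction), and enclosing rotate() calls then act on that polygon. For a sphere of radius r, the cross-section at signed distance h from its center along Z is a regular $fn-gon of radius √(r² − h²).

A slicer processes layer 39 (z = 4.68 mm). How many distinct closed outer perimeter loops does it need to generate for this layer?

2

At z = 4.68 mm: the r=7 sphere slices to a regular 32-gon of circumradius 6.604 (√(r²−h²) with h=2.32 from center); the sphere at (9, 12.5): section is a regular 32-gon, circumradius = √(r²−h²) = √(11.5²−10.32²) = 5.074; Merging all regions: the 2 present regions are separate (no shared area or edge), so areas and boundary lengths simply add and each stays a separate island — 2 connected regions; the sphere at (1, -0.5) is absent (|z−center|=13.820 > r=8.5); Taking the union: only the result so far is present, so the union is just that shape — 2 connected regions. The result has 2 disconnected regions.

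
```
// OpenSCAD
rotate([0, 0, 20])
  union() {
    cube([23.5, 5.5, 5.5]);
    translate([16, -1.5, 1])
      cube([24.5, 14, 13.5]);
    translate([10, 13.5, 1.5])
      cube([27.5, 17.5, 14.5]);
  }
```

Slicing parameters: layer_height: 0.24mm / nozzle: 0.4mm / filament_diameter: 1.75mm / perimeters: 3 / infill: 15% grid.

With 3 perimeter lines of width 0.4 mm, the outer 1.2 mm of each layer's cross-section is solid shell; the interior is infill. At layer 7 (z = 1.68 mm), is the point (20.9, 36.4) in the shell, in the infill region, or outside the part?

At z = 1.68 mm: the cube is present — its section is the full 23.5×5.5 rectangle; the cube at (16, -1.5) is present — its section is the full 24.5×14 rectangle; the cube at (10, 13.5) is present — its section is the full 27.5×17.5 rectangle; Merging all regions: the regions partially overlap (shared area 41.25 mm²), so overlapping operands fuse into one piece — 2 connected regions; (rotated 20° about Z; rotation is an isometry so areas/perimeters/island counts are preserved). Overall, the cross-section has 2 separate islands. Undo the 20° rotation: the query point maps to (32.089, 27.057) in the un-rotated model frame. The nearest boundary edge runs (10.00, 31.00)→(37.50, 31.00); distance from the point to it = 3.94 mm. (Shell/infill is judged within the island containing the point — the largest one.) The point is inside the cross-section and 3.94 mm from the nearest boundary — more than the 1.2 mm shell width (3 × 0.4), so it's in the infill interior.

infill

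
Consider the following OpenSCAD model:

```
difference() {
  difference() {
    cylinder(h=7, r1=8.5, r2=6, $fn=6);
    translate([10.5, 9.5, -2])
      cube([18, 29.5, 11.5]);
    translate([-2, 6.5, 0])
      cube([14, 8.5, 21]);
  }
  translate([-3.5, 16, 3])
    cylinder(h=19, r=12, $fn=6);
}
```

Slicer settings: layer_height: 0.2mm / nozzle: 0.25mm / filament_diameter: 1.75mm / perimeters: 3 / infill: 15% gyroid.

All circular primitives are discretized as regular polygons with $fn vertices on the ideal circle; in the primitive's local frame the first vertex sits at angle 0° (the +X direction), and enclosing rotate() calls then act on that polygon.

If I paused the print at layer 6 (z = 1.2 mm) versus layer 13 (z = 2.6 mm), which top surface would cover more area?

layer 6 (z = 1.2 mm)

Layer 6 (z = 1.2): the cone: at t=0.171 of its height the radius interpolates to r₁+(r₂−r₁)t = 8.071, giving a regular 6-gon of that circumradius (area = (6/2)·8.071²·sin(360°/6) = 169.26 mm²); the cube at (10.5, 9.5) (footprint 18×29.5) is included at this height (area 531.00 mm²); the cube at (-2, 6.5) (footprint 14×8.5) is included at this height (area 119.00 mm²); Subtracting the remaining from the first: starting from the cone (169.26 mm²), the 18×29.5 cube at (10.5, 9.5) misses the remaining region (no effect); the 14×8.5 cube at (-2, 6.5) partially overlaps it — only the 3.03 mm² overlap (of its 119.00 mm²) is removed, clipping the outline — area = 166.23 mm²; the cylinder at (-3.5, 16) is not intersected at this z (z outside [3, 22]); Taking the first minus the rest: none of the subtracted shapes is present at this height, so that combined region is unchanged — area = 166.23 mm². So its area = 166.23 mm². Layer 13 (z = 2.6): the cone (r1=8.5→r2=6) has section circumradius 7.571 here — a regular 6-gon (area = (6/2)·7.571²·sin(360°/6) = 148.94 mm²); the 18×29.5 cube at (10.5, 9.5) contributes its full rectangle (area 531.00 mm²); the cube at (-2, 6.5) is present — its section is the full 14×8.5 rectangle (area 119.00 mm²); After the difference (first − rest): starting from the cone (148.94 mm²), the 18×29.5 cube at (10.5, 9.5) misses the remaining region (no effect); the 14×8.5 cube at (-2, 6.5) partially overlaps it — only the 0.33 mm² overlap (of its 119.00 mm²) is removed, clipping the outline — area = 148.61 mm²; the cylinder at (-3.5, 16) is not intersected at this z (z outside [3, 22]); Subtracting the remaining from the first: none of the subtracted shapes is present at this height, so that combined region is unchanged — area = 148.61 mm². So its area = 148.61 mm². Layer 6 is larger (166.23 vs 148.61 mm²).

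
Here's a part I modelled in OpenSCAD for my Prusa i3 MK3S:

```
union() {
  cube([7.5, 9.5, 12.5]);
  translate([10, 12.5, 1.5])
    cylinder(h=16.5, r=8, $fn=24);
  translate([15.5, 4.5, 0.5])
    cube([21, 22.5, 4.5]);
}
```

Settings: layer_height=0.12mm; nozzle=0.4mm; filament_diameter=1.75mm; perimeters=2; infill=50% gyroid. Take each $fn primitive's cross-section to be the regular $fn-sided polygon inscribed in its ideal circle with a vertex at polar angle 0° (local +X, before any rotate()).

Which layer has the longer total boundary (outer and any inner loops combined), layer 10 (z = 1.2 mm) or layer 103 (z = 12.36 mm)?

Layer 10 (z = 1.2): the 7.5×9.5 cube contributes its full rectangle (perimeter 34.00 mm); the cylinder at (10, 12.5) is absent (z outside [1.5, 18]); the cube at (15.5, 4.5) (footprint 21×22.5) is included at this height (perimeter 87.00 mm); Taking the union: the 2 present regions are separate (no shared area or edge), so areas and boundary lengths simply add and each stays a separate island — boundary = 121.00 mm. So its perimeter = 121.00 mm. Layer 103 (z = 12.36): the cube is present — its section is the full 7.5×9.5 rectangle (perimeter 34.00 mm); the cylinder at (10, 12.5): section is a regular 24-gon, circumradius r=8 (perimeter = 2·24·8.000·sin(180°/24) = 50.12 mm); the cube at (15.5, 4.5) is not intersected at this z (z outside [0.5, 5]); Merging all regions: the regions partially overlap (shared area 14.35 mm²), so the edge portions inside another operand are dropped and the merged outline is re-measured after clipping — boundary = 67.85 mm. So its perimeter = 67.85 mm. Layer 10 is larger (121.00 vs 67.85 mm).

layer 10 (z = 1.2 mm)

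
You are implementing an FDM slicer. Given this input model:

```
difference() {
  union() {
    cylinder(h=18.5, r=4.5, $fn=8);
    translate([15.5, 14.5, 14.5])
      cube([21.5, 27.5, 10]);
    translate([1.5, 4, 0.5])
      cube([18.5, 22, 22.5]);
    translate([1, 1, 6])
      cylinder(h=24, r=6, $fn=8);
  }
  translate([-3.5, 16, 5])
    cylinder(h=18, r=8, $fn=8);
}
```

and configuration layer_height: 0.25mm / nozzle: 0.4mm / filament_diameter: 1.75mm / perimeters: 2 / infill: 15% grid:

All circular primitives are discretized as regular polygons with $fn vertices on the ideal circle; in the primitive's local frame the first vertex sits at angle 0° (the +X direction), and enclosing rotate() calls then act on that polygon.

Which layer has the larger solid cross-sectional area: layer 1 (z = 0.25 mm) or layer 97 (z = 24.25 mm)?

Layer 1 (z = 0.25): the r=4.5 cylinder gives a regular 8-gon of circumradius 4.5 (constant along its height) (area = (8/2)·4.500²·sin(360°/8) = 57.28 mm²); the cube at (15.5, 14.5) is absent (z outside [14.5, 24.5]); the cube at (1.5, 4) is absent (z outside [0.5, 23]); the cylinder at (1, 1) is absent (z outside [6, 30]); Merging all regions: only the r=4.5 cylinder is present, so the union is just that shape — area = 57.28 mm²; the cylinder at (-3.5, 16) is absent (z outside [5, 23]); Taking the first minus the rest: none of the subtracted shapes is present at this height, so that combined region is unchanged — area = 57.28 mm². So its area = 57.28 mm². Layer 97 (z = 24.25): the cylinder is absent (z outside [0, 18.5]); the cube at (15.5, 14.5) (footprint 21.5×27.5) is included at this height (area 591.25 mm²); the cube at (1.5, 4) is not intersected at this z (z outside [0.5, 23]); the cylinder at (1, 1): section is a regular 8-gon, circumradius r=6 (area = (8/2)·6.000²·sin(360°/8) = 101.82 mm²); Merging all regions: the 2 present regions are separate (no shared area or edge), so areas and boundary lengths simply add and each stays a separate island — area = 693.07 mm²; the cylinder at (-3.5, 16) is absent (z outside [5, 23]); Taking the first minus the rest: none of the subtracted shapes is present at this height, so that combined region is unchanged — area = 693.07 mm². So its area = 693.07 mm². Layer 97 is larger (693.07 vs 57.28 mm²).

layer 97 (z = 24.25 mm)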